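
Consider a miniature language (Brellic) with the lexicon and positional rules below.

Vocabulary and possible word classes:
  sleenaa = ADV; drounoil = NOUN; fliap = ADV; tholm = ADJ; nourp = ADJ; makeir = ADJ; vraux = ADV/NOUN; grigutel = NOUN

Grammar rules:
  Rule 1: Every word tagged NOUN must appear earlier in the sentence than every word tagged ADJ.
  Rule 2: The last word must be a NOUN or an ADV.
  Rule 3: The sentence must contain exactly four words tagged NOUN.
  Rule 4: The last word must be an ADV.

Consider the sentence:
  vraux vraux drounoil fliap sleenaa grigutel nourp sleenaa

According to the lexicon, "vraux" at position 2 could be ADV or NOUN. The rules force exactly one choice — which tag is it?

NOUN

Candidates per position — 1:vraux {ADV,NOUN}; 2:vraux {ADV,NOUN}; 3:drounoil {NOUN}; 4:fliap {ADV}; 5:sleenaa {ADV}; 6:grigutel {NOUN}; 7:nourp {ADJ}; 8:sleenaa {ADV}.
If word 1 were ADV, no tagging could satisfy rule 3; so word 1 is NOUN.
If word 2 were ADV, no tagging could satisfy rule 3; so word 2 is NOUN.
So the tagging must be: NOUN NOUN NOUN ADV ADV NOUN ADJ ADV.
Rule-by-rule: rule 1 satisfied; rule 2 satisfied; rule 3 satisfied; rule 4 satisfied.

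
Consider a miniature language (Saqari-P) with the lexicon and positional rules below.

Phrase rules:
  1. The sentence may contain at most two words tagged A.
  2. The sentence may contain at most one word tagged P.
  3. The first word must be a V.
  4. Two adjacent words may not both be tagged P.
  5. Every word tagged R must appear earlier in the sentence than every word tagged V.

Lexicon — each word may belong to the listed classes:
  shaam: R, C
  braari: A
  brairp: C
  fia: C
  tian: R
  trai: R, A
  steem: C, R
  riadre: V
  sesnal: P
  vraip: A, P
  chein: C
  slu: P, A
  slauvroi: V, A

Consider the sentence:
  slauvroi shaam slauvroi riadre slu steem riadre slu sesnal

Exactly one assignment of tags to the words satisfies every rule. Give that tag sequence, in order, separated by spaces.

Candidates per position — 1:slauvroi {V,A}; 2:shaam {R,C}; 3:slauvroi {V,A}; 4:riadre {V}; 5:slu {P,A}; 6:steem {C,R}; 7:riadre {V}; 8:slu {P,A}; 9:sesnal {P}.
Position 1: A is ruled out by rule 3; that leaves V.
Position 2: R is ruled out by rule 5; that leaves C.
Position 5: P is ruled out by rule 2; that leaves A.
Position 6: R is ruled out by rule 5; that leaves C.
Position 8: P is ruled out by rule 2; that leaves A.
Position 3: A is ruled out by rule 1; that leaves V.
That leaves exactly one tagging: V C V V A C V A P.
Verifying each rule — rule 1 ok; rule 2 ok; rule 3 ok; rule 4 ok; rule 5 ok.

V C V V A C V A P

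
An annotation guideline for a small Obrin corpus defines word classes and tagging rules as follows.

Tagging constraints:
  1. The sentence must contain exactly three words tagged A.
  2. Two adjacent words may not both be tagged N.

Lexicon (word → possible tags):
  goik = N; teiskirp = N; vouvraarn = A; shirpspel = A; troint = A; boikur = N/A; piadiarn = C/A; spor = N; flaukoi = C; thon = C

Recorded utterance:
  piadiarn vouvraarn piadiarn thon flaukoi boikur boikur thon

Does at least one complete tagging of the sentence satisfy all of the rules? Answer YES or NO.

Candidates per position — 1:piadiarn {C,A}; 2:vouvraarn {A}; 3:piadiarn {C,A}; 4:thon {C}; 5:flaukoi {C}; 6:boikur {N,A}; 7:boikur {N,A}; 8:thon {C}.
One satisfying assignment: C A A C C A N C.
Verifying each rule — rule 1 ✓; rule 2 ✓.

YES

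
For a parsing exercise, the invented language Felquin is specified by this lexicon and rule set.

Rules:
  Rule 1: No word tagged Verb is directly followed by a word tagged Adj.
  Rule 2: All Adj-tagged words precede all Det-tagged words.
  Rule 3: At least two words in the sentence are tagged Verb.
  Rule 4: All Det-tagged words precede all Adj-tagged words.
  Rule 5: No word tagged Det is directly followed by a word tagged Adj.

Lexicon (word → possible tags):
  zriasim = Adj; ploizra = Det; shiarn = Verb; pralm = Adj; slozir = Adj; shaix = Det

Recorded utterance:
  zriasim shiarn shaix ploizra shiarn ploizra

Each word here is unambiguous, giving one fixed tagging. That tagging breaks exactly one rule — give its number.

Fixed tagging: Adj Verb Det Det Verb Det.
Checking each rule: R1 holds, R2 holds, R3 holds, R4 violated, R5 holds.
Only rule 4 fails.

4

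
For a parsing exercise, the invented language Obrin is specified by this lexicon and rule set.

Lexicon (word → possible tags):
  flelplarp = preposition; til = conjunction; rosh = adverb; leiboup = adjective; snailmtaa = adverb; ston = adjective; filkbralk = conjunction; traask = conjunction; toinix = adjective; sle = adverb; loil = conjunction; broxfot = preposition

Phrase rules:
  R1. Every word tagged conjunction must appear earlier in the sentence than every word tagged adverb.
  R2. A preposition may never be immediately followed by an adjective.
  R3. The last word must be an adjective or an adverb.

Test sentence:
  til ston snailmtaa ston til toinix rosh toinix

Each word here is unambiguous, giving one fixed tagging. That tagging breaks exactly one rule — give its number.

1

Fixed tagging: conjunction adjective adverb adjective conjunction adjective adverb adjective.
Checking each rule: R1 fails, R2 ok, R3 ok.
Only rule 1 fails.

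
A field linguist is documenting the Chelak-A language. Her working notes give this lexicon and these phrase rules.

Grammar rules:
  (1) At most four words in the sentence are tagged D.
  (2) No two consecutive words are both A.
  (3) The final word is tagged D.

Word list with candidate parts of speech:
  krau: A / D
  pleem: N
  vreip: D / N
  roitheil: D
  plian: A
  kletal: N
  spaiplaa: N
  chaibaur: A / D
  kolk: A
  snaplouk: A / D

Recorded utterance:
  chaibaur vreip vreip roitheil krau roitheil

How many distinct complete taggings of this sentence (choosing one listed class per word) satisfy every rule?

11

Candidates per position — 1:chaibaur {A,D}; 2:vreip {D,N}; 3:vreip {D,N}; 4:roitheil {D}; 5:krau {A,D}; 6:roitheil {D}.
There are 16 candidate sequences in total.
Checking each against the rules leaves 11 sequences.
Count = 11.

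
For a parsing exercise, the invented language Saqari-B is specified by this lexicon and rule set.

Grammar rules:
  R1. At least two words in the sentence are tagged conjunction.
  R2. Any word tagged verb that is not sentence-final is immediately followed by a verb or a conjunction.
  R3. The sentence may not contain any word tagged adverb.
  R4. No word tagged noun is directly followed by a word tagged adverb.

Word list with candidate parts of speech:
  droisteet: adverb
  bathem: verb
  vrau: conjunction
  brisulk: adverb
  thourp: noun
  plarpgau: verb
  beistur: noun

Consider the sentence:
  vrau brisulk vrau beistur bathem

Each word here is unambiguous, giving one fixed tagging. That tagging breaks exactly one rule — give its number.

3

Fixed tagging: conjunction adverb conjunction noun verb.
Checking each rule: R1 pass, R2 pass, R3 fail, R4 pass.
Only rule 3 fails.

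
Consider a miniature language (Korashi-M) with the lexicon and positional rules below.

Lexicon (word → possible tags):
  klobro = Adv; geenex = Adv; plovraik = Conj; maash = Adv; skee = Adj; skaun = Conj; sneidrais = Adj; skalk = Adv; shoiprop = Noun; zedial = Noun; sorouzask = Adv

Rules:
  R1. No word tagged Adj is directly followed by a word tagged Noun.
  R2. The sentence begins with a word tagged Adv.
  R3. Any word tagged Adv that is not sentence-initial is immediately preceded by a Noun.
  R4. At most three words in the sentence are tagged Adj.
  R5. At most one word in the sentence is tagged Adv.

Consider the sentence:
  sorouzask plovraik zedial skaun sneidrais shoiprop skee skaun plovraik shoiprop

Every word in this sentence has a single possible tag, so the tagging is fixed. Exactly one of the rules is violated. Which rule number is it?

Fixed tagging: Adv Conj Noun Conj Adj Noun Adj Conj Conj Noun.
Rule check: R1 fails, R2 ok, R3 ok, R4 ok, R5 ok.
Only rule 1 fails.

1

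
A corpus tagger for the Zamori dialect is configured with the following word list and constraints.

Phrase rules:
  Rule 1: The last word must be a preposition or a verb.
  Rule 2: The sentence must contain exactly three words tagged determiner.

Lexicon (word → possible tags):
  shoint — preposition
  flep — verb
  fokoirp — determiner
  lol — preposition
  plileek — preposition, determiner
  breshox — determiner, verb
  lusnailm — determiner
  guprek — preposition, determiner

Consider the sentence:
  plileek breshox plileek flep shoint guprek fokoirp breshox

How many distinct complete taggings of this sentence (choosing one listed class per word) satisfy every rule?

Candidates per position — 1:plileek {preposition,determiner}; 2:breshox {determiner,verb}; 3:plileek {preposition,determiner}; 4:flep {verb}; 5:shoint {preposition}; 6:guprek {preposition,determiner}; 7:fokoirp {determiner}; 8:breshox {determiner,verb}.
There are 32 candidate sequences in total.
Checking each against the rules leaves 6 sequences.
Count = 6.

6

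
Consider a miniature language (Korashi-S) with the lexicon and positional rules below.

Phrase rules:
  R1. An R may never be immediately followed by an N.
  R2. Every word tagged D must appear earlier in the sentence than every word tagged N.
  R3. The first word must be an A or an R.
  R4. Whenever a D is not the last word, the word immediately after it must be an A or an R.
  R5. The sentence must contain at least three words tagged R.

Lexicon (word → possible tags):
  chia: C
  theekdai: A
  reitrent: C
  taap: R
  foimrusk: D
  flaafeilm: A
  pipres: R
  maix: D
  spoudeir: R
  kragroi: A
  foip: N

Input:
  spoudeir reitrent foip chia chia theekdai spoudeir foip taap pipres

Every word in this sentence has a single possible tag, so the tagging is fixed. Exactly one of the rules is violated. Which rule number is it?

Fixed tagging: R C N C C A R N R R.
Rule check: R1 ✗, R2 ✓, R3 ✓, R4 ✓, R5 ✓.
Only rule 1 fails.

1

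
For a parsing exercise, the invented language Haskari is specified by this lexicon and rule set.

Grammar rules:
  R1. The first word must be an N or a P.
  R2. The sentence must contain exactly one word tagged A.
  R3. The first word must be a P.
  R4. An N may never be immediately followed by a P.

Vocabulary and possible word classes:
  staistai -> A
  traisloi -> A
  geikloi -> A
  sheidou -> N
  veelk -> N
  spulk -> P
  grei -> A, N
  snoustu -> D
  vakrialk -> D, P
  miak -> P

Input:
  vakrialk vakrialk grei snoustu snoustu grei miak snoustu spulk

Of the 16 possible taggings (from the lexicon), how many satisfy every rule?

2

Candidates per position — 1:vakrialk {D,P}; 2:vakrialk {D,P}; 3:grei {A,N}; 4:snoustu {D}; 5:snoustu {D}; 6:grei {A,N}; 7:miak {P}; 8:snoustu {D}; 9:spulk {P}.
There are 16 candidate sequences in total.
The sequences that satisfy every rule: P D N D D A P D P; P P N D D A P D P.
Count = 2.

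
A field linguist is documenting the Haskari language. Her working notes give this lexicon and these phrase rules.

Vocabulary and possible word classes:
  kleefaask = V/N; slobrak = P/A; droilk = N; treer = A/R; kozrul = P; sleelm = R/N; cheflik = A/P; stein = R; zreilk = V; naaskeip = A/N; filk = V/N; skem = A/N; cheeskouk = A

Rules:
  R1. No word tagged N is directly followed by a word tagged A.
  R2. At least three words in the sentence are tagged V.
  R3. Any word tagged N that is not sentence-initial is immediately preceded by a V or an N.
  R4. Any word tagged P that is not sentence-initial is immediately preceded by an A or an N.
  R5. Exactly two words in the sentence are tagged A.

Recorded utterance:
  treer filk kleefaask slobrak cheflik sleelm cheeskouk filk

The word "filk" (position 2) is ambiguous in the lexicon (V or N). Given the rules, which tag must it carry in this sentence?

V

Candidates per position — 1:treer {A,R}; 2:filk {V,N}; 3:kleefaask {V,N}; 4:slobrak {P,A}; 5:cheflik {A,P}; 6:sleelm {R,N}; 7:cheeskouk {A}; 8:filk {V,N}.
Position 2: tagging it N would leave rule 2 unsatisfiable, so it must be V.
Position 3: tagging it N would leave rule 2 unsatisfiable, so it must be V.
Position 4: tagging it P would leave rule 4 unsatisfiable, so it must be A.
Position 5: tagging it A would leave rule 5 unsatisfiable, so it must be P.
Position 6: tagging it N would leave rule 1 unsatisfiable, so it must be R.
Position 8: tagging it N would leave rule 2 unsatisfiable, so it must be V.
Position 1: tagging it A would leave rule 5 unsatisfiable, so it must be R.
So the tagging must be: R V V A P R A V.
Checking: rule 1 holds; rule 2 holds; rule 3 holds; rule 4 holds; rule 5 holds.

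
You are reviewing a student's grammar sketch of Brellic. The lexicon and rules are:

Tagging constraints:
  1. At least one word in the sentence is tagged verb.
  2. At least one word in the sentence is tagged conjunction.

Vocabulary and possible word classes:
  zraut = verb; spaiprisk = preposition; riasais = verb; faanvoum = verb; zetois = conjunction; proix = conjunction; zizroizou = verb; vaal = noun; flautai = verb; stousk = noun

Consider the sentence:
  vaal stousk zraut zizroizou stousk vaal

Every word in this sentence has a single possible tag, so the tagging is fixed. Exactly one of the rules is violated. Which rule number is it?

2

Fixed tagging: noun noun verb verb noun noun.
Rule check: R1 ✓, R2 ✗.
Only rule 2 fails.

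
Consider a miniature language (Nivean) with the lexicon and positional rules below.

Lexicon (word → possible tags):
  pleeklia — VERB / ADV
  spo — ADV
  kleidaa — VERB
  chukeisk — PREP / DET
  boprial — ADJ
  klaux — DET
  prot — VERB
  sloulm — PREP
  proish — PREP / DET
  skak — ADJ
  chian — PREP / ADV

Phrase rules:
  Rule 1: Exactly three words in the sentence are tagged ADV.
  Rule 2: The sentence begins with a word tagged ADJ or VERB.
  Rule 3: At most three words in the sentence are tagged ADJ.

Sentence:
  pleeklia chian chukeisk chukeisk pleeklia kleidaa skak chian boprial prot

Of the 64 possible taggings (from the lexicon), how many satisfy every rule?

4

Candidates per position — 1:pleeklia {VERB,ADV}; 2:chian {PREP,ADV}; 3:chukeisk {PREP,DET}; 4:chukeisk {PREP,DET}; 5:pleeklia {VERB,ADV}; 6:kleidaa {VERB}; 7:skak {ADJ}; 8:chian {PREP,ADV}; 9:boprial {ADJ}; 10:prot {VERB}.
There are 64 candidate sequences in total.
The sequences that satisfy every rule: VERB ADV PREP PREP ADV VERB ADJ ADV ADJ VERB; VERB ADV PREP DET ADV VERB ADJ ADV ADJ VERB; VERB ADV DET PREP ADV VERB ADJ ADV ADJ VERB; VERB ADV DET DET ADV VERB ADJ ADV ADJ VERB.
Count = 4.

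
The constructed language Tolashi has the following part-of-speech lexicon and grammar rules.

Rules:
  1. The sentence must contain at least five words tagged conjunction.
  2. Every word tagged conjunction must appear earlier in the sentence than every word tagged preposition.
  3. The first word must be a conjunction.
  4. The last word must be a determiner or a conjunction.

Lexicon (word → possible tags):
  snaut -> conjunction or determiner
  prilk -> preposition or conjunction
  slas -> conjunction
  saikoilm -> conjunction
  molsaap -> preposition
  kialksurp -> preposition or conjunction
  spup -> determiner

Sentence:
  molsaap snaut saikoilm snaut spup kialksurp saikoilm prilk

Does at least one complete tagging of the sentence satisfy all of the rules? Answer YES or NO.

NO

Candidates per position — 1:molsaap {preposition}; 2:snaut {conjunction,determiner}; 3:saikoilm {conjunction}; 4:snaut {conjunction,determiner}; 5:spup {determiner}; 6:kialksurp {preposition,conjunction}; 7:saikoilm {conjunction}; 8:prilk {preposition,conjunction}.
Rule 2 cannot be satisfied by any choice of tags from the lexicon.
So there is no consistent tagging.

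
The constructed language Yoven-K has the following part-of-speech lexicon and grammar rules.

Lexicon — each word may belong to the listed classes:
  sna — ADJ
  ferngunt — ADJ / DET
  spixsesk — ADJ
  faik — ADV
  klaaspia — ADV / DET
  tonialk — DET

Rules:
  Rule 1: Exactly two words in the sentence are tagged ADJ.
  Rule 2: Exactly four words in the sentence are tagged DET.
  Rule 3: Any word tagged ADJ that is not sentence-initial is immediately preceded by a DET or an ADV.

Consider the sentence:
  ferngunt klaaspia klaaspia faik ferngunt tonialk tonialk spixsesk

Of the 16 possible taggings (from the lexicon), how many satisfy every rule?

Candidates per position — 1:ferngunt {ADJ,DET}; 2:klaaspia {ADV,DET}; 3:klaaspia {ADV,DET}; 4:faik {ADV}; 5:ferngunt {ADJ,DET}; 6:tonialk {DET}; 7:tonialk {DET}; 8:spixsesk {ADJ}.
There are 16 candidate sequences in total.
The sequences that satisfy every rule: ADJ ADV DET ADV DET DET DET ADJ; ADJ DET ADV ADV DET DET DET ADJ; DET ADV DET ADV ADJ DET DET ADJ; DET DET ADV ADV ADJ DET DET ADJ.
Count = 4.

4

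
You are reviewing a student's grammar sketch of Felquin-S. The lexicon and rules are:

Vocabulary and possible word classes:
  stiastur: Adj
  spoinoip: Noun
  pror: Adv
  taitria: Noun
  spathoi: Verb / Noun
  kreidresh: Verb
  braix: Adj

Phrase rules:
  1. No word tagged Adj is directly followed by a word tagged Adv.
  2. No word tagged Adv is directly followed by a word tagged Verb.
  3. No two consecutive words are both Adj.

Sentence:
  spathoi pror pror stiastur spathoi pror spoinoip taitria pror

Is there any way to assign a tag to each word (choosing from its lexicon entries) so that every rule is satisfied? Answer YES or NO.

Candidates per position — 1:spathoi {Verb,Noun}; 2:pror {Adv}; 3:pror {Adv}; 4:stiastur {Adj}; 5:spathoi {Verb,Noun}; 6:pror {Adv}; 7:spoinoip {Noun}; 8:taitria {Noun}; 9:pror {Adv}.
One satisfying assignment: Noun Adv Adv Adj Noun Adv Noun Noun Adv.
Checking: rule 1 ✓; rule 2 ✓; rule 3 ✓.

YES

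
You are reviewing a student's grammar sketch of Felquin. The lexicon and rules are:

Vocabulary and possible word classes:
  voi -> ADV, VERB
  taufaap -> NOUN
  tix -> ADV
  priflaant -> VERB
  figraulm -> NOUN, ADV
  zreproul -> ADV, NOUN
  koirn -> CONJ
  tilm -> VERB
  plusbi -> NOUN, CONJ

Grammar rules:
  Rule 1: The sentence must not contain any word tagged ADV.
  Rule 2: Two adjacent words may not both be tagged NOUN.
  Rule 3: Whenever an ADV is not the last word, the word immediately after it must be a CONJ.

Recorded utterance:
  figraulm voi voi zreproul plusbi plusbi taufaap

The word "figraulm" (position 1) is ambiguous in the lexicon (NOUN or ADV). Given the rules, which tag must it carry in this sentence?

Candidates per position — 1:figraulm {NOUN,ADV}; 2:voi {ADV,VERB}; 3:voi {ADV,VERB}; 4:zreproul {ADV,NOUN}; 5:plusbi {NOUN,CONJ}; 6:plusbi {NOUN,CONJ}; 7:taufaap {NOUN}.
If word 1 were ADV, no tagging could satisfy rule 1; so word 1 is NOUN.
If word 2 were ADV, no tagging could satisfy rule 1; so word 2 is VERB.
If word 3 were ADV, no tagging could satisfy rule 1; so word 3 is VERB.
If word 4 were ADV, no tagging could satisfy rule 1; so word 4 is NOUN.
If word 5 were NOUN, no tagging could satisfy rule 2; so word 5 is CONJ.
If word 6 were NOUN, no tagging could satisfy rule 2; so word 6 is CONJ.
So the tagging must be: NOUN VERB VERB NOUN CONJ CONJ NOUN.
Check: rule 1 ✓; rule 2 ✓; rule 3 ✓.

NOUN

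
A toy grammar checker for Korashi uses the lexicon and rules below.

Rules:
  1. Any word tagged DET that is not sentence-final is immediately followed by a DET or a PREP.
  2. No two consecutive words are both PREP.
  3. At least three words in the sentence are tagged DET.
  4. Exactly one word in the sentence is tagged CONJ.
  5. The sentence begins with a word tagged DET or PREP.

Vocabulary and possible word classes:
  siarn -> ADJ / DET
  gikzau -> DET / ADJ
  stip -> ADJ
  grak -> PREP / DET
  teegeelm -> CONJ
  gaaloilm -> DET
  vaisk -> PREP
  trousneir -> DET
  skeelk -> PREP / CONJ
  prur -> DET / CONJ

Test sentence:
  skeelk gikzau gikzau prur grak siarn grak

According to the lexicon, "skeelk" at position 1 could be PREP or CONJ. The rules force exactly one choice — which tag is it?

Candidates per position — 1:skeelk {PREP,CONJ}; 2:gikzau {DET,ADJ}; 3:gikzau {DET,ADJ}; 4:prur {DET,CONJ}; 5:grak {PREP,DET}; 6:siarn {ADJ,DET}; 7:grak {PREP,DET}.
At position 1, choosing CONJ makes rule 5 impossible to satisfy; hence PREP.
At position 4, choosing DET makes rule 4 impossible to satisfy; hence CONJ.
At position 2, choosing DET makes rule 1 impossible to satisfy; hence ADJ.
At position 3, choosing DET makes rule 1 impossible to satisfy; hence ADJ.
At position 5, choosing PREP makes rule 3 impossible to satisfy; hence DET.
At position 6, choosing ADJ makes rule 1 impossible to satisfy; hence DET.
At position 7, choosing PREP makes rule 3 impossible to satisfy; hence DET.
That leaves exactly one tagging: PREP ADJ ADJ CONJ DET DET DET.
Checking: rule 1 holds; rule 2 holds; rule 3 holds; rule 4 holds; rule 5 holds.

PREP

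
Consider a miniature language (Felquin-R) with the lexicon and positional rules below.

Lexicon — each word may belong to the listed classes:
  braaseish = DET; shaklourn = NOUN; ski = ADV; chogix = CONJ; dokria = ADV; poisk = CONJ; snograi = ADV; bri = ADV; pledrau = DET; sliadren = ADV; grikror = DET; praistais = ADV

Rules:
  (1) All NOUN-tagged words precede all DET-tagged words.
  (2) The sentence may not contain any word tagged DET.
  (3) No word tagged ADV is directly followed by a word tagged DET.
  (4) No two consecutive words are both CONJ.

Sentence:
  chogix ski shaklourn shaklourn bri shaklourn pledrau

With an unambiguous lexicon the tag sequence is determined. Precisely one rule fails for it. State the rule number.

Fixed tagging: CONJ ADV NOUN NOUN ADV NOUN DET.
Rule check: R1 ✓, R2 ✗, R3 ✓, R4 ✓.
Only rule 2 fails.

2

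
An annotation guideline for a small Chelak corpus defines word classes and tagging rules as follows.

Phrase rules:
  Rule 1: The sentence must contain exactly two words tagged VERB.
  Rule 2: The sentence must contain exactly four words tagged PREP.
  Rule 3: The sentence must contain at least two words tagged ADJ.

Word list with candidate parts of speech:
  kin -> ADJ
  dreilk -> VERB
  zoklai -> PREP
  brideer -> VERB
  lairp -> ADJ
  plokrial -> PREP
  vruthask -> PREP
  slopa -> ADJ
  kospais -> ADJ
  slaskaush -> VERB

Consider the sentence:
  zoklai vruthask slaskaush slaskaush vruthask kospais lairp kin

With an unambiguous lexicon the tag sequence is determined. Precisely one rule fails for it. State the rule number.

2

Fixed tagging: PREP PREP VERB VERB PREP ADJ ADJ ADJ.
Checking each rule: R1 ok, R2 fails, R3 ok.
Only rule 2 fails.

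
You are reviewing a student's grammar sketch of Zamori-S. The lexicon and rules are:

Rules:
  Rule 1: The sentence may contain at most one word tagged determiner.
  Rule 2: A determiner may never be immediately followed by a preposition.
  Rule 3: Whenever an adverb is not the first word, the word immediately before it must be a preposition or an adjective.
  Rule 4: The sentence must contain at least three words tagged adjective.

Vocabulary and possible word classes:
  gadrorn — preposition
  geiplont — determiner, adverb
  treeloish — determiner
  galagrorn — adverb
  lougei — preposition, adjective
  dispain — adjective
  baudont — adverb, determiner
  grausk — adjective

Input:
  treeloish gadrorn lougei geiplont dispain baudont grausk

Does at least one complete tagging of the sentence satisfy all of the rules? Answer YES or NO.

Candidates per position — 1:treeloish {determiner}; 2:gadrorn {preposition}; 3:lougei {preposition,adjective}; 4:geiplont {determiner,adverb}; 5:dispain {adjective}; 6:baudont {adverb,determiner}; 7:grausk {adjective}.
Rule 2 cannot be satisfied by any choice of tags from the lexicon.
So there is no consistent tagging.

NO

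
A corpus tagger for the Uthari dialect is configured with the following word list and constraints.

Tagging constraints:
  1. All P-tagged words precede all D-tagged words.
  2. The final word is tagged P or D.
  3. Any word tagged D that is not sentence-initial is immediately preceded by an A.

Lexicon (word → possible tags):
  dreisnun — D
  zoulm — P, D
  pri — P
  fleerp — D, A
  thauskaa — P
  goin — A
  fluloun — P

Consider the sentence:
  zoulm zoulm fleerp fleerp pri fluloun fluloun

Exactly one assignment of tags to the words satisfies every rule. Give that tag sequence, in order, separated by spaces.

P P A A P P P

Candidates per position — 1:zoulm {P,D}; 2:zoulm {P,D}; 3:fleerp {D,A}; 4:fleerp {D,A}; 5:pri {P}; 6:fluloun {P}; 7:fluloun {P}.
Position 1: tagging it D would leave rule 1 unsatisfiable, so it must be P.
Position 2: tagging it D would leave rule 1 unsatisfiable, so it must be P.
Position 3: tagging it D would leave rule 1 unsatisfiable, so it must be A.
Position 4: tagging it D would leave rule 1 unsatisfiable, so it must be A.
That leaves exactly one tagging: P P A A P P P.
Verifying each rule — rule 1 ✓; rule 2 ✓; rule 3 ✓.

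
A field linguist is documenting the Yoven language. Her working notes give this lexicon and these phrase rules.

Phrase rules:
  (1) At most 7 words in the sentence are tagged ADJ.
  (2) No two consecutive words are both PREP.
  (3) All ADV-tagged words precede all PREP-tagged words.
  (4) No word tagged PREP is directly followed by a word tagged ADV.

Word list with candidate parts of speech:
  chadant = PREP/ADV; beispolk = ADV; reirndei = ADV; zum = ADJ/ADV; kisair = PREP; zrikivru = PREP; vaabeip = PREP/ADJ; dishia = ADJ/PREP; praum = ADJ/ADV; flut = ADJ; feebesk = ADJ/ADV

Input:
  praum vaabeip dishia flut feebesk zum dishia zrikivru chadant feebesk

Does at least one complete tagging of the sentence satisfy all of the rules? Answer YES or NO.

NO

Candidates per position — 1:praum {ADJ,ADV}; 2:vaabeip {PREP,ADJ}; 3:dishia {ADJ,PREP}; 4:flut {ADJ}; 5:feebesk {ADJ,ADV}; 6:zum {ADJ,ADV}; 7:dishia {ADJ,PREP}; 8:zrikivru {PREP}; 9:chadant {PREP,ADV}; 10:feebesk {ADJ,ADV}.
Every candidate sequence violates at least one rule; no consistent tagging exists.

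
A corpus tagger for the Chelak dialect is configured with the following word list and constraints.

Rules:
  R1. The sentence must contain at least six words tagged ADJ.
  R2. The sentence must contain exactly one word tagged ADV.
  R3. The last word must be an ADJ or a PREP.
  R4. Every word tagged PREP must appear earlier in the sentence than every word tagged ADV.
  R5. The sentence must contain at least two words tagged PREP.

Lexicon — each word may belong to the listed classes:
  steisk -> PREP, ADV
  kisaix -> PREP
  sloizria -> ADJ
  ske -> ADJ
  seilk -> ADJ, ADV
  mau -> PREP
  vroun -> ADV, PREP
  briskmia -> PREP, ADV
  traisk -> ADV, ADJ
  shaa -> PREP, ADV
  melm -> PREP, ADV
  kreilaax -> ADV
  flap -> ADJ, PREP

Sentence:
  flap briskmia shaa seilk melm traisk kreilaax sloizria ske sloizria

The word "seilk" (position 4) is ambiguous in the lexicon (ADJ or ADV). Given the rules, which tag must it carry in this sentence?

ADJ

Candidates per position — 1:flap {ADJ,PREP}; 2:briskmia {PREP,ADV}; 3:shaa {PREP,ADV}; 4:seilk {ADJ,ADV}; 5:melm {PREP,ADV}; 6:traisk {ADV,ADJ}; 7:kreilaax {ADV}; 8:sloizria {ADJ}; 9:ske {ADJ}; 10:sloizria {ADJ}.
Position 1: tagging it PREP would leave rule 1 unsatisfiable, so it must be ADJ.
Position 2: tagging it ADV would leave rule 2 unsatisfiable, so it must be PREP.
Position 3: tagging it ADV would leave rule 2 unsatisfiable, so it must be PREP.
Position 4: tagging it ADV would leave rule 1 unsatisfiable, so it must be ADJ.
Position 5: tagging it ADV would leave rule 2 unsatisfiable, so it must be PREP.
Position 6: tagging it ADV would leave rule 1 unsatisfiable, so it must be ADJ.
So the tagging must be: ADJ PREP PREP ADJ PREP ADJ ADV ADJ ADJ ADJ.
Checking: rule 1 satisfied; rule 2 satisfied; rule 3 satisfied; rule 4 satisfied; rule 5 satisfied.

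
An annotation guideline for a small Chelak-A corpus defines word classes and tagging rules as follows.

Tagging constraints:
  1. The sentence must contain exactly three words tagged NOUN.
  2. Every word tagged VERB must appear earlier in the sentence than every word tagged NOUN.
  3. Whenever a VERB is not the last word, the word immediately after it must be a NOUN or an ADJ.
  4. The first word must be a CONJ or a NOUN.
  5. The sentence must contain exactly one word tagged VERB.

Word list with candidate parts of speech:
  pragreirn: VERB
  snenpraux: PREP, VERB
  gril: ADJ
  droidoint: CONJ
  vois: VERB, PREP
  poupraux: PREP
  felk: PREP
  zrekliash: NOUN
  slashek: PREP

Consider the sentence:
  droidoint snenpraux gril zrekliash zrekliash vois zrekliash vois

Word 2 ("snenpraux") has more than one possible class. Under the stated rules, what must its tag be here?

Candidates per position — 1:droidoint {CONJ}; 2:snenpraux {PREP,VERB}; 3:gril {ADJ}; 4:zrekliash {NOUN}; 5:zrekliash {NOUN}; 6:vois {VERB,PREP}; 7:zrekliash {NOUN}; 8:vois {VERB,PREP}.
If word 6 were VERB, no tagging could satisfy rule 2; so word 6 is PREP.
If word 8 were VERB, no tagging could satisfy rule 2; so word 8 is PREP.
If word 2 were PREP, no tagging could satisfy rule 5; so word 2 is VERB.
The unique satisfying tagging is: CONJ VERB ADJ NOUN NOUN PREP NOUN PREP.
Check: rule 1 holds; rule 2 holds; rule 3 holds; rule 4 holds; rule 5 holds.

VERB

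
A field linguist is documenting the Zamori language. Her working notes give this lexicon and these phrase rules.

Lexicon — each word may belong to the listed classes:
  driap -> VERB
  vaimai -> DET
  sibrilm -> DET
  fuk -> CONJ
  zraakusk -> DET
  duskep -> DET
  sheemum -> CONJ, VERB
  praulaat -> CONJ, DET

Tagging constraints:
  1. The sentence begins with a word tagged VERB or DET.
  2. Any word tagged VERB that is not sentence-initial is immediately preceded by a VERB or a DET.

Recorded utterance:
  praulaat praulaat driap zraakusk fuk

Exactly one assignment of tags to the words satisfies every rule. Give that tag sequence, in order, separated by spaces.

DET DET VERB DET CONJ

Candidates per position — 1:praulaat {CONJ,DET}; 2:praulaat {CONJ,DET}; 3:driap {VERB}; 4:zraakusk {DET}; 5:fuk {CONJ}.
At position 1, choosing CONJ makes rule 1 impossible to satisfy; hence DET.
At position 2, choosing CONJ makes rule 2 impossible to satisfy; hence DET.
The only consistent sequence is: DET DET VERB DET CONJ.
Rule-by-rule: rule 1 ok; rule 2 ok.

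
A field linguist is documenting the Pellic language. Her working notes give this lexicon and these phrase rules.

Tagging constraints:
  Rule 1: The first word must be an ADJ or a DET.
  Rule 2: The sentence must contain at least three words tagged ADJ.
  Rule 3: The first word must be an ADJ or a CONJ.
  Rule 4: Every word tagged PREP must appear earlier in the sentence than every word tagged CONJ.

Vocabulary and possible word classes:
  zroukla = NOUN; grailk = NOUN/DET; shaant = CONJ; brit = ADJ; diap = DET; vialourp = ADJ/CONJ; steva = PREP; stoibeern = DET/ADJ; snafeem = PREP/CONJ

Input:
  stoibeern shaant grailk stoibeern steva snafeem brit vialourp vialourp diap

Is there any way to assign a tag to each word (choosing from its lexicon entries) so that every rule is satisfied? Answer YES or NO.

NO

Candidates per position — 1:stoibeern {DET,ADJ}; 2:shaant {CONJ}; 3:grailk {NOUN,DET}; 4:stoibeern {DET,ADJ}; 5:steva {PREP}; 6:snafeem {PREP,CONJ}; 7:brit {ADJ}; 8:vialourp {ADJ,CONJ}; 9:vialourp {ADJ,CONJ}; 10:diap {DET}.
Rule 4 cannot be satisfied by any choice of tags from the lexicon.
So there is no consistent tagging.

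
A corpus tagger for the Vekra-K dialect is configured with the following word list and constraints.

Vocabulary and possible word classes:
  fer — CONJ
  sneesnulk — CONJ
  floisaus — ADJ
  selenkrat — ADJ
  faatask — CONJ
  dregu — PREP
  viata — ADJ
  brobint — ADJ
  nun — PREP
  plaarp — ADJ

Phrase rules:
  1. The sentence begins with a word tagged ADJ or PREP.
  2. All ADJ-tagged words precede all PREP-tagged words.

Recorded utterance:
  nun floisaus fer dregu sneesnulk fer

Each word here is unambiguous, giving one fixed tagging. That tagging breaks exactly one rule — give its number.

Fixed tagging: PREP ADJ CONJ PREP CONJ CONJ.
Rule check: R1 ✓, R2 ✗.
Only rule 2 fails.

2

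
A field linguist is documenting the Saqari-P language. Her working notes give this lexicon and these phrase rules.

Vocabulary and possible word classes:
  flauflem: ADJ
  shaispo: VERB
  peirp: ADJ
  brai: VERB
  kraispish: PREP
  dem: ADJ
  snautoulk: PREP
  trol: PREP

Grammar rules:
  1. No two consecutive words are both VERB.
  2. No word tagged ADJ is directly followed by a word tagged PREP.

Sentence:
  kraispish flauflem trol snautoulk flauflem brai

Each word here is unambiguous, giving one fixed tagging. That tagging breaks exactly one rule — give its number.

Fixed tagging: PREP ADJ PREP PREP ADJ VERB.
Applying the rules: R1 pass, R2 fail.
Only rule 2 fails.

2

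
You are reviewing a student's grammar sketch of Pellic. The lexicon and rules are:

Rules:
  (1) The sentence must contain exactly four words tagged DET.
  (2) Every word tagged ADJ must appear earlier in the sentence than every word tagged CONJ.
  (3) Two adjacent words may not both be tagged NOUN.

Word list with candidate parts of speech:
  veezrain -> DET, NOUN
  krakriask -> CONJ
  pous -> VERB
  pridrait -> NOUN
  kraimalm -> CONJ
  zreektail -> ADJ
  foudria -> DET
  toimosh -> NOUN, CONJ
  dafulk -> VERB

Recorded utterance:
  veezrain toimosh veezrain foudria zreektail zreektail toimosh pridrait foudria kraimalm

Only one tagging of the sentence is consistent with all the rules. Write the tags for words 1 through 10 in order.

DET NOUN DET DET ADJ ADJ CONJ NOUN DET CONJ

Candidates per position — 1:veezrain {DET,NOUN}; 2:toimosh {NOUN,CONJ}; 3:veezrain {DET,NOUN}; 4:foudria {DET}; 5:zreektail {ADJ}; 6:zreektail {ADJ}; 7:toimosh {NOUN,CONJ}; 8:pridrait {NOUN}; 9:foudria {DET}; 10:kraimalm {CONJ}.
Word 1 cannot be NOUN — rule 1 would then fail for every completion. It is DET.
Word 2 cannot be CONJ — rule 2 would then fail for every completion. It is NOUN.
Word 3 cannot be NOUN — rule 1 would then fail for every completion. It is DET.
Word 7 cannot be NOUN — rule 3 would then fail for every completion. It is CONJ.
The unique satisfying tagging is: DET NOUN DET DET ADJ ADJ CONJ NOUN DET CONJ.
Rule-by-rule: rule 1 ✓; rule 2 ✓; rule 3 ✓.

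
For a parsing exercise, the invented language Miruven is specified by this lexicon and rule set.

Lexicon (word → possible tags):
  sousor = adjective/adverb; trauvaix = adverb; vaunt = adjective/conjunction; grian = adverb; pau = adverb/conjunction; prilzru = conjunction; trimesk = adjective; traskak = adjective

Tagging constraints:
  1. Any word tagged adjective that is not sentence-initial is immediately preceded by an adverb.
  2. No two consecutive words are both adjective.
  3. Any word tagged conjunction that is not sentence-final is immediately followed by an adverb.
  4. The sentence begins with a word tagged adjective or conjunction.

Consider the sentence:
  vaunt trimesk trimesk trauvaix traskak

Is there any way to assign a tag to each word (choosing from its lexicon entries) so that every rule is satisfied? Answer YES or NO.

Candidates per position — 1:vaunt {adjective,conjunction}; 2:trimesk {adjective}; 3:trimesk {adjective}; 4:trauvaix {adverb}; 5:traskak {adjective}.
Rule 1 cannot be satisfied by any choice of tags from the lexicon.
So there is no consistent tagging.

NO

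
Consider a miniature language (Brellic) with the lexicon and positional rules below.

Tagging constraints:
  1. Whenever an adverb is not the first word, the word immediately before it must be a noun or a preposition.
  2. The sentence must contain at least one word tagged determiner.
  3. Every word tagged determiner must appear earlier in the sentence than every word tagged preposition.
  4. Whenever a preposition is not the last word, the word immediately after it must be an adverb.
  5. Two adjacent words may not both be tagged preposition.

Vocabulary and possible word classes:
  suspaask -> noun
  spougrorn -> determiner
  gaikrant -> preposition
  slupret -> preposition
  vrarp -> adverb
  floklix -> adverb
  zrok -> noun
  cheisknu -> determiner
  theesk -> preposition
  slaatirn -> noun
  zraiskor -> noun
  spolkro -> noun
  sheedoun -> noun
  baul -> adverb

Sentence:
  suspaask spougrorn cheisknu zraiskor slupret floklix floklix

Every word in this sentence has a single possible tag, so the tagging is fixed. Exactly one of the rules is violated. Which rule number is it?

1

Fixed tagging: noun determiner determiner noun preposition adverb adverb.
Rule check: R1 violated, R2 holds, R3 holds, R4 holds, R5 holds.
Only rule 1 fails.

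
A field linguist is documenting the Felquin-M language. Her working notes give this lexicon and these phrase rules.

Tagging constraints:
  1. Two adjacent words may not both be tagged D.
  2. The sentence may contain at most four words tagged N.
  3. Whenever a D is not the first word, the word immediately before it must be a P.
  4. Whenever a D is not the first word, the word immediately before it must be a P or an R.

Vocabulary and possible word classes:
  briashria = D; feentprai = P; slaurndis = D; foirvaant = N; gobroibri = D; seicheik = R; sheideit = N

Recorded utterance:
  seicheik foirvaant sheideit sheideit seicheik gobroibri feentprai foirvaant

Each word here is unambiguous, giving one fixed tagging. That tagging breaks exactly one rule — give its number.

Fixed tagging: R N N N R D P N.
Rule check: R1 holds, R2 holds, R3 violated, R4 holds.
Only rule 3 fails.

3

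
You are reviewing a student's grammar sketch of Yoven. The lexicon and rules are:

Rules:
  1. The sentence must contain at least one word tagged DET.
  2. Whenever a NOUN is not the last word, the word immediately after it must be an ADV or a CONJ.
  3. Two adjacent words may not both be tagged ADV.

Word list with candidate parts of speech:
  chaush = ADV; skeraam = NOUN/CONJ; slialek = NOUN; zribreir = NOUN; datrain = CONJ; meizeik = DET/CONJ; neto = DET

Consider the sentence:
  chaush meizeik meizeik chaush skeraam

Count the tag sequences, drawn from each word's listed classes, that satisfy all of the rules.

6

Candidates per position — 1:chaush {ADV}; 2:meizeik {DET,CONJ}; 3:meizeik {DET,CONJ}; 4:chaush {ADV}; 5:skeraam {NOUN,CONJ}.
There are 8 candidate sequences in total.
Checking each against the rules leaves 6 sequences.
Count = 6.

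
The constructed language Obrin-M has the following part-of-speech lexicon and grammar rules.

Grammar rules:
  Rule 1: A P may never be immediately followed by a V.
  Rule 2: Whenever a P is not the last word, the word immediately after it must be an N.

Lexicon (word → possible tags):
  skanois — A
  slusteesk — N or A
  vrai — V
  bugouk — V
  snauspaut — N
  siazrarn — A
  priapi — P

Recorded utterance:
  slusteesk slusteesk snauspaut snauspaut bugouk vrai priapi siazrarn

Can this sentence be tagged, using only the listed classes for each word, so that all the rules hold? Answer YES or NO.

NO

Candidates per position — 1:slusteesk {N,A}; 2:slusteesk {N,A}; 3:snauspaut {N}; 4:snauspaut {N}; 5:bugouk {V}; 6:vrai {V}; 7:priapi {P}; 8:siazrarn {A}.
Rule 2 cannot be satisfied by any choice of tags from the lexicon.
So there is no consistent tagging.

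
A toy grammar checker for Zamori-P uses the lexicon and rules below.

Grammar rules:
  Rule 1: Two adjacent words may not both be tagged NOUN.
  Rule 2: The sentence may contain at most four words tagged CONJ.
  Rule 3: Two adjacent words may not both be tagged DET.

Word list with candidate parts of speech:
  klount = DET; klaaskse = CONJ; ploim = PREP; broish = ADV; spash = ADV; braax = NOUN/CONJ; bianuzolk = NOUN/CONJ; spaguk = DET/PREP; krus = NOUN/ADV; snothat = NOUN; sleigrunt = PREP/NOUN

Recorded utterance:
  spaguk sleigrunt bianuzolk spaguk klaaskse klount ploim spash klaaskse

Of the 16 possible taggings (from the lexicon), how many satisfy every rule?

12

Candidates per position — 1:spaguk {DET,PREP}; 2:sleigrunt {PREP,NOUN}; 3:bianuzolk {NOUN,CONJ}; 4:spaguk {DET,PREP}; 5:klaaskse {CONJ}; 6:klount {DET}; 7:ploim {PREP}; 8:spash {ADV}; 9:klaaskse {CONJ}.
There are 16 candidate sequences in total.
Checking each against the rules leaves 12 sequences.
Count = 12.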